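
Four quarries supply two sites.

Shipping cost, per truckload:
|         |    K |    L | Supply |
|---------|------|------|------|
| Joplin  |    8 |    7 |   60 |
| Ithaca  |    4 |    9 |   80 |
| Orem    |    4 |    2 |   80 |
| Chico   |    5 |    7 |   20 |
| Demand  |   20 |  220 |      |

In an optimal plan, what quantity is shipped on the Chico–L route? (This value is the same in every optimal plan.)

20

Solving gives:
  Joplin->L: 60 × 7 = 420
  Ithaca->K: 20 × 4 = 80
  Ithaca->L: 60 × 9 = 540
  Orem->L: 80 × 2 = 160
  Chico->L: 20 × 7 = 140
Total cost = 1340.
So Chico→L carries 20 truckloads.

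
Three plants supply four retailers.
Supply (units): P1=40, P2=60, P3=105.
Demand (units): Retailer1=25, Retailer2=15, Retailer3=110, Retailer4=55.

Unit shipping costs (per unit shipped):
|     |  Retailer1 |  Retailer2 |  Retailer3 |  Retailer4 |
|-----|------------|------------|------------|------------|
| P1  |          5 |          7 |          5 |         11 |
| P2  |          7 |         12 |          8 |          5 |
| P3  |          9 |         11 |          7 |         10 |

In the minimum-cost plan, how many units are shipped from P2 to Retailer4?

55

The minimum-cost plan:
  P1->Retailer1: 20 × 5 = 100
  P1->Retailer2: 15 × 7 = 105
  P1->Retailer3: 5 × 5 = 25
  P2->Retailer1: 5 × 7 = 35
  P2->Retailer4: 55 × 5 = 275
  P3->Retailer3: 105 × 7 = 735
Total cost = 1275.
So P2→Retailer4 carries 55 units.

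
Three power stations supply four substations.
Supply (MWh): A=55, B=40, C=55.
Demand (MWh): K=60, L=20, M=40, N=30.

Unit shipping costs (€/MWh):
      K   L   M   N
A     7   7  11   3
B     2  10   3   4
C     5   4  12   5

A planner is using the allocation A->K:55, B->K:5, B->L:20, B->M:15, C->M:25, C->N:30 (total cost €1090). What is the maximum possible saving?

450

Current plan cost = 55·7 + 5·2 + 20·10 + 15·3 + 25·12 + 30·5 = €1090.
Optimal plan:
  A to K: 25 × €7 = €175
  A to N: 30 × €3 = €90
  B to M: 40 × €3 = €120
  C to K: 35 × €5 = €175
  C to L: 20 × €4 = €80
Optimal cost = €640.
Saving = 1090 − 640 = €450.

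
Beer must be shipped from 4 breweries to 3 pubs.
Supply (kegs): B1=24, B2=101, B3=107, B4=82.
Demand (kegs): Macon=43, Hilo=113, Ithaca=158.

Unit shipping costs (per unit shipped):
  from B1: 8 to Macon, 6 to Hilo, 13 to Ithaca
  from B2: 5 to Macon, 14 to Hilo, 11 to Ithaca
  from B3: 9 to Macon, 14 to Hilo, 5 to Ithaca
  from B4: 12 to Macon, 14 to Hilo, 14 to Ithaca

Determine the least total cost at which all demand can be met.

2701

One minimum-cost allocation:
  B1 to Hilo: 24 × 6 = 144
  B2 to Macon: 43 × 5 = 215
  B2 to Hilo: 7 × 14 = 98
  B2 to Ithaca: 51 × 11 = 561
  B3 to Ithaca: 107 × 5 = 535
  B4 to Hilo: 82 × 14 = 1148
Total = 144 + 215 + 98 + 561 + 535 + 1148 = 2701.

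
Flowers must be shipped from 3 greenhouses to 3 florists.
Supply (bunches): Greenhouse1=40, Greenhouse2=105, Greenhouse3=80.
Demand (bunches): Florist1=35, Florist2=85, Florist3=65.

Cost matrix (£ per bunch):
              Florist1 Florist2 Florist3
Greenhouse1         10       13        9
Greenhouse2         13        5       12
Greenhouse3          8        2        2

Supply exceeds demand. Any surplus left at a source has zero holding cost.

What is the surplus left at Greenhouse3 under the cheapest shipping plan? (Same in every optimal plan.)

Minimum-cost shipments:
  Greenhouse1->Florist1: 35 × £10 = £350
  Greenhouse2->Florist2: 70 × £5 = £350
  Greenhouse3->Florist2: 15 × £2 = £30
  Greenhouse3->Florist3: 65 × £2 = £130
Total cost = £860.
Greenhouse3 ships 80 of its 80, leaving 0.

0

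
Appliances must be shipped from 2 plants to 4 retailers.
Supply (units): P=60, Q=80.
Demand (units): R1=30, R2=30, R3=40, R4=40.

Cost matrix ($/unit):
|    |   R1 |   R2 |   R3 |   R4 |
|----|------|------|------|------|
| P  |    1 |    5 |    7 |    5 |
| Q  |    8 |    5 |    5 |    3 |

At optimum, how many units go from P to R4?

Optimal shipments:
  P to R1: 30 × $1 = $30
  P to R2: 30 × $5 = $150
  Q to R3: 40 × $5 = $200
  Q to R4: 40 × $3 = $120
Total cost = $500.
The route P→R4 is not used.

0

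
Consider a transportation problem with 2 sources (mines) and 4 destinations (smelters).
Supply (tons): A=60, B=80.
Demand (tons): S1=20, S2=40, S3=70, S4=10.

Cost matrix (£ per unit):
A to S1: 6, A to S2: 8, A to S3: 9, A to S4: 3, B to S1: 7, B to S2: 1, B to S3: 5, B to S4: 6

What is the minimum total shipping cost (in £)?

660

A cheapest plan:
  A->S1: 20 × £6 = £120
  A->S3: 30 × £9 = £270
  A->S4: 10 × £3 = £30
  B->S2: 40 × £1 = £40
  B->S3: 40 × £5 = £200
Total = 120 + 270 + 30 + 40 + 200 = £660.
(Supply check: A ships 60; B ships 80.)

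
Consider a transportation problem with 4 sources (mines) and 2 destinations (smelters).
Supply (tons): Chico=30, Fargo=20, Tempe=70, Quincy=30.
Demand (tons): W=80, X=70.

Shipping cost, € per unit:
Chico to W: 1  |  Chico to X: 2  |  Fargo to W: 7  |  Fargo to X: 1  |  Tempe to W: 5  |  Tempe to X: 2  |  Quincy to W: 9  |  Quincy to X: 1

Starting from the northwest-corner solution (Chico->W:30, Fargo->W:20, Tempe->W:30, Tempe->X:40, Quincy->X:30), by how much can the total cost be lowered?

60

Current plan cost = 30·1 + 20·7 + 30·5 + 40·2 + 30·1 = €430.
Optimal plan:
  Chico–W: 30 × €1 = €30
  Fargo–X: 20 × €1 = €20
  Tempe–W: 50 × €5 = €250
  Tempe–X: 20 × €2 = €40
  Quincy–X: 30 × €1 = €30
Optimal cost = €370.
Saving = 430 − 370 = €60.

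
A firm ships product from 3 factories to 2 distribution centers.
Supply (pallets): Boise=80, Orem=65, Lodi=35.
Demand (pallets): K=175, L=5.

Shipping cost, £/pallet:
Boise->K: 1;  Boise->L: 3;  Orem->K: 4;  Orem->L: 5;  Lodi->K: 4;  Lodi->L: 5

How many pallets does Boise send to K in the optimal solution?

Solving gives:
  Boise to K: 80 × £1 = £80
  Orem to K: 65 × £4 = £260
  Lodi to K: 30 × £4 = £120
  Lodi to L: 5 × £5 = £25
Total cost = £485.
So Boise→K carries 80 pallets.

80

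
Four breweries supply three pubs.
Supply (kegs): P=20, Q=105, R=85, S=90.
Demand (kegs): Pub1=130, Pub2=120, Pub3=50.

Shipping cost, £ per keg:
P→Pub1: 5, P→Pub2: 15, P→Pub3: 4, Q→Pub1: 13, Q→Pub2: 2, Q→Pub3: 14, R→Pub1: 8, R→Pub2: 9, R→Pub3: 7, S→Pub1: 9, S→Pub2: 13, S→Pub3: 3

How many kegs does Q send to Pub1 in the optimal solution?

0

Solving gives:
  P–Pub1: 20 kegs
  Q–Pub2: 105 kegs
  R–Pub1: 70 kegs
  R–Pub2: 15 kegs
  S–Pub1: 40 kegs
  S–Pub3: 50 kegs
Total cost = £1515.
The route Q→Pub1 is not used.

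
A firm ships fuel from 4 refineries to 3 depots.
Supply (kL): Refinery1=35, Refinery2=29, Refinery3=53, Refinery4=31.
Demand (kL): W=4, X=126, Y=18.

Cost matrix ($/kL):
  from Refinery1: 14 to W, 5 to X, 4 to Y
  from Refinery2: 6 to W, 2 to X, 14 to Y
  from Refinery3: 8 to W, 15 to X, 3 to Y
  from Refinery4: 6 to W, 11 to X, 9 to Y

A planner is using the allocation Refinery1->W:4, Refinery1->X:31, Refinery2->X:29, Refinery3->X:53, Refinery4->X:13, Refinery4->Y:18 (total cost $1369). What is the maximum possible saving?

244

Current plan cost = 4·14 + 31·5 + 29·2 + 53·15 + 13·11 + 18·9 = $1369.
Optimal plan:
  Refinery1→X: 35 kL
  Refinery2→X: 29 kL
  Refinery3→W: 4 kL
  Refinery3→X: 31 kL
  Refinery3→Y: 18 kL
  Refinery4→X: 31 kL
Optimal cost = $1125.
Saving = 1369 − 1125 = $244.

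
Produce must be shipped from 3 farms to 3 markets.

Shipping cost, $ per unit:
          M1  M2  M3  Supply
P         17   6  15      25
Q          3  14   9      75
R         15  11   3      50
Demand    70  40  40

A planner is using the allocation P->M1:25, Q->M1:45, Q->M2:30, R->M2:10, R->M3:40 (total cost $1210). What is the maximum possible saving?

550

Current plan cost = 25·17 + 45·3 + 30·14 + 10·11 + 40·3 = $1210.
Optimal plan:
  P–M2: 25 × $6 = $150
  Q–M1: 70 × $3 = $210
  Q–M2: 5 × $14 = $70
  R–M2: 10 × $11 = $110
  R–M3: 40 × $3 = $120
Optimal cost = $660.
Saving = 1210 − 660 = $550.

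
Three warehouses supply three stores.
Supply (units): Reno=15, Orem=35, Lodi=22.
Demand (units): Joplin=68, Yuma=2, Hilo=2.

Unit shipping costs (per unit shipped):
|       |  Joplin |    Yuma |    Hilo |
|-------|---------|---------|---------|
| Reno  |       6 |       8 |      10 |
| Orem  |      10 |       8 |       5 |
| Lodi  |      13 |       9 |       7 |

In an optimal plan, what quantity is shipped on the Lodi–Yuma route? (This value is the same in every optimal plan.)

2

Solving gives:
  Reno→Joplin: 15 × 6 = 90
  Orem→Joplin: 35 × 10 = 350
  Lodi→Joplin: 18 × 13 = 234
  Lodi→Yuma: 2 × 9 = 18
  Lodi→Hilo: 2 × 7 = 14
Total cost = 706.
So Lodi→Yuma carries 2 units.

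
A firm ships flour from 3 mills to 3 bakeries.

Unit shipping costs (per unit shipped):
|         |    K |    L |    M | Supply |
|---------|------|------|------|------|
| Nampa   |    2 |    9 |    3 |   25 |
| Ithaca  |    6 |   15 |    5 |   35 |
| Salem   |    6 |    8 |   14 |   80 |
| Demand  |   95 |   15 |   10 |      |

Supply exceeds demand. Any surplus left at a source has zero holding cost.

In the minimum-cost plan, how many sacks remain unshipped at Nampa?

Minimum-cost shipments:
  Nampa→K: 25 × 2 = 50
  Ithaca→K: 25 × 6 = 150
  Ithaca→M: 10 × 5 = 50
  Salem→K: 45 × 6 = 270
  Salem→L: 15 × 8 = 120
Total cost = 640.
Nampa ships 25 of its 25, leaving 0.

0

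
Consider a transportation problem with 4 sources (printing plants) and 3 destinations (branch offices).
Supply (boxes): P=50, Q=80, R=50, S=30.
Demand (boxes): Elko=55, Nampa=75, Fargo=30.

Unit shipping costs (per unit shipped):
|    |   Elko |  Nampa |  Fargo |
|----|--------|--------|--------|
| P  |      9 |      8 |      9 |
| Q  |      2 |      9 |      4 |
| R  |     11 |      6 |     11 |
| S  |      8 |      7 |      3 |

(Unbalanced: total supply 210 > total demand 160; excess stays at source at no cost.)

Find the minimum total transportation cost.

700

One minimum-cost allocation:
  P to Nampa: 25 boxes
  Q to Elko: 55 boxes
  R to Nampa: 50 boxes
  S to Fargo: 30 boxes
Total cost = 700.
(Supply check: P ships 25; Q ships 55; R ships 50; S ships 30.)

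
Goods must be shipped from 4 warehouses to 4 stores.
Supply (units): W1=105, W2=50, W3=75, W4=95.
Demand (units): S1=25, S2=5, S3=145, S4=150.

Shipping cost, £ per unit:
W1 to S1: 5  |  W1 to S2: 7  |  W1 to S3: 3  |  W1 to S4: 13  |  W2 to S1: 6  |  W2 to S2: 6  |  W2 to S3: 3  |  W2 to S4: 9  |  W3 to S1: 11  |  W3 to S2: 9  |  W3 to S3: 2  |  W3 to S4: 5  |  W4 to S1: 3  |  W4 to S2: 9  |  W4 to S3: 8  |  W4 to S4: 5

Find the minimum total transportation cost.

A cheapest plan:
  W1–S1: 5 × £5 = £25
  W1–S3: 100 × £3 = £300
  W2–S2: 5 × £6 = £30
  W2–S3: 45 × £3 = £135
  W3–S4: 75 × £5 = £375
  W4–S1: 20 × £3 = £60
  W4–S4: 75 × £5 = £375
Total = 25 + 300 + 30 + 135 + 375 + 60 + 375 = £1300.

1300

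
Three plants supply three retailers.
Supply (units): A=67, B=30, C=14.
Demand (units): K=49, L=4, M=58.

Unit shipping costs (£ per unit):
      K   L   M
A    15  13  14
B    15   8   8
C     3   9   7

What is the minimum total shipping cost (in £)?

1251

An optimal shipping plan:
  A–K: 35 units
  A–L: 4 units
  A–M: 28 units
  B–M: 30 units
  C–K: 14 units
Total cost = £1251.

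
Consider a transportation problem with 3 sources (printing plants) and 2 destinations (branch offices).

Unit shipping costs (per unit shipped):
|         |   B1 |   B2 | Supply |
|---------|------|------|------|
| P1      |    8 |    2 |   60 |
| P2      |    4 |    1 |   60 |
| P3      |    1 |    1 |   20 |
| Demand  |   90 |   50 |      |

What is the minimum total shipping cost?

440

Optimal allocation:
  P1→B1: 10 × 8 = 80
  P1→B2: 50 × 2 = 100
  P2→B1: 60 × 4 = 240
  P3→B1: 20 × 1 = 20
Total = 80 + 100 + 240 + 20 = 440.
(Supply check: P1 ships 60; P2 ships 60; P3 ships 20.)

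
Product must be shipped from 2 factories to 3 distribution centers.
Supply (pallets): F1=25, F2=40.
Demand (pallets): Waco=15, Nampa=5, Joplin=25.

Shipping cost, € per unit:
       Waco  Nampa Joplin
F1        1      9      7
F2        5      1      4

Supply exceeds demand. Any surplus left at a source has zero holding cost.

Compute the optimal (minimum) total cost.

120

Optimal allocation:
  F1->Waco: 15 × €1 = €15
  F2->Nampa: 5 × €1 = €5
  F2->Joplin: 25 × €4 = €100
Total = 15 + 5 + 100 = €120.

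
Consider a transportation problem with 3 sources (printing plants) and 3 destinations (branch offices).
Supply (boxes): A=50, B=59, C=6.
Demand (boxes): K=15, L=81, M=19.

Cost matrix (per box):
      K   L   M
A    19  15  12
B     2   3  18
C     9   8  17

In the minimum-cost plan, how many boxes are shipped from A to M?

19

The minimum-cost plan:
  A->L: 31 × 15 = 465
  A->M: 19 × 12 = 228
  B->K: 15 × 2 = 30
  B->L: 44 × 3 = 132
  C->L: 6 × 8 = 48
Total cost = 903.
So A→M carries 19 boxes.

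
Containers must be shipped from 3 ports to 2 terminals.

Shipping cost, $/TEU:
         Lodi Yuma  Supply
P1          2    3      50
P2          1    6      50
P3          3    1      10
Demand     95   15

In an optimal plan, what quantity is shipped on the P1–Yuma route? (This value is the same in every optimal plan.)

The minimum-cost plan:
  P1→Lodi: 45 TEU
  P1→Yuma: 5 TEU
  P2→Lodi: 50 TEU
  P3→Yuma: 10 TEU
Total cost = $165.
So P1→Yuma carries 5 TEU.

5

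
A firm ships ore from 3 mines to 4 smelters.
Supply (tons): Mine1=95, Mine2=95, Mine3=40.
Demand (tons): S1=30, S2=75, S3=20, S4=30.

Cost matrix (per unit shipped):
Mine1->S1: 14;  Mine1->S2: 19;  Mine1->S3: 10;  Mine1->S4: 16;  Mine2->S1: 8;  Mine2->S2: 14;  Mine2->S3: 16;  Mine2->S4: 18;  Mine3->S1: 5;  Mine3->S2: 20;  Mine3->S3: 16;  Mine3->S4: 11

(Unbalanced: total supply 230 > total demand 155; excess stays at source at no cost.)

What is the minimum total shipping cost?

1790

One minimum-cost allocation:
  Mine1–S3: 20 × 10 = 200
  Mine2–S1: 20 × 8 = 160
  Mine2–S2: 75 × 14 = 1050
  Mine3–S1: 10 × 5 = 50
  Mine3–S4: 30 × 11 = 330
Total = 200 + 160 + 1050 + 50 + 330 = 1790.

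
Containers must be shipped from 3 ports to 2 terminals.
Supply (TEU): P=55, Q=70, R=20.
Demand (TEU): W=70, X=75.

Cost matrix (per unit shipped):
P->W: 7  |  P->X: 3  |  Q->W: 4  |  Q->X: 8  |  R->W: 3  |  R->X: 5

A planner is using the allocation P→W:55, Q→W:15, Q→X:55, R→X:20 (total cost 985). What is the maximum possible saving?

Current plan cost = 55·7 + 15·4 + 55·8 + 20·5 = 985.
Optimal plan:
  P to X: 55 × 3 = 165
  Q to W: 70 × 4 = 280
  R to X: 20 × 5 = 100
Optimal cost = 545.
Saving = 985 − 545 = 440.

440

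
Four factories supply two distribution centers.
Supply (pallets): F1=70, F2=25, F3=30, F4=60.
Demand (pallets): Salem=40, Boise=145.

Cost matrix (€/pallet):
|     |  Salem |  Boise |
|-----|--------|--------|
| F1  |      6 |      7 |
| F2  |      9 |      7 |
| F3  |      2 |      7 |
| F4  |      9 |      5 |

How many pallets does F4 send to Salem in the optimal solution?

Optimal shipments:
  F1–Salem: 10 × €6 = €60
  F1–Boise: 60 × €7 = €420
  F2–Boise: 25 × €7 = €175
  F3–Salem: 30 × €2 = €60
  F4–Boise: 60 × €5 = €300
Total cost = €1015.
The route F4→Salem is not used.

0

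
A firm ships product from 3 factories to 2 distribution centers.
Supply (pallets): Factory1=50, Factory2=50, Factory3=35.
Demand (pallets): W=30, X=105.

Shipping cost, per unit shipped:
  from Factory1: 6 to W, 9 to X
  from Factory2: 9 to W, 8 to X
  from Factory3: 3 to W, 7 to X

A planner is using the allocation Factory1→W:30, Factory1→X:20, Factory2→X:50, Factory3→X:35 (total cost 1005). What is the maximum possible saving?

Current plan cost = 30·6 + 20·9 + 50·8 + 35·7 = 1005.
Optimal plan:
  Factory1->X: 50 pallets
  Factory2->X: 50 pallets
  Factory3->W: 30 pallets
  Factory3->X: 5 pallets
Optimal cost = 975.
Saving = 1005 − 975 = 30.

30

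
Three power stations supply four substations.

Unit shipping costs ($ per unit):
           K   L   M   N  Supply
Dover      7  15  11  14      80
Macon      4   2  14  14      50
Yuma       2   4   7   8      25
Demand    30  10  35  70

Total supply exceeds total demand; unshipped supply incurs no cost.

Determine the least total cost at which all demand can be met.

1355

An optimal shipping plan:
  Dover->M: 35 × $11 = $385
  Dover->N: 45 × $14 = $630
  Macon->K: 30 × $4 = $120
  Macon->L: 10 × $2 = $20
  Yuma->N: 25 × $8 = $200
Total = 385 + 630 + 120 + 20 + 200 = $1355.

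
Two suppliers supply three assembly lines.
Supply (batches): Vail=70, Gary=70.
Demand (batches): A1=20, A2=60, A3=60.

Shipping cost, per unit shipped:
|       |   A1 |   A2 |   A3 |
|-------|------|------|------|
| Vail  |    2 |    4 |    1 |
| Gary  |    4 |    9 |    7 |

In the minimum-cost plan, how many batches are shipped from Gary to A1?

20

Solving gives:
  Vail->A2: 10 × 4 = 40
  Vail->A3: 60 × 1 = 60
  Gary->A1: 20 × 4 = 80
  Gary->A2: 50 × 9 = 450
Total cost = 630.
So Gary→A1 carries 20 batches.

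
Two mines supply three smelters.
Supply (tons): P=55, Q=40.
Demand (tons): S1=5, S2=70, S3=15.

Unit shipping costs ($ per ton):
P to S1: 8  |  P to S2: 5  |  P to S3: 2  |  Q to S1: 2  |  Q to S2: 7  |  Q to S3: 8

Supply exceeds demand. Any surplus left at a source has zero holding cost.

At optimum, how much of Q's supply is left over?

5

Minimum-cost shipments:
  P->S2: 40 × $5 = $200
  P->S3: 15 × $2 = $30
  Q->S1: 5 × $2 = $10
  Q->S2: 30 × $7 = $210
Total cost = $450.
Q ships 35 of its 40, leaving 5.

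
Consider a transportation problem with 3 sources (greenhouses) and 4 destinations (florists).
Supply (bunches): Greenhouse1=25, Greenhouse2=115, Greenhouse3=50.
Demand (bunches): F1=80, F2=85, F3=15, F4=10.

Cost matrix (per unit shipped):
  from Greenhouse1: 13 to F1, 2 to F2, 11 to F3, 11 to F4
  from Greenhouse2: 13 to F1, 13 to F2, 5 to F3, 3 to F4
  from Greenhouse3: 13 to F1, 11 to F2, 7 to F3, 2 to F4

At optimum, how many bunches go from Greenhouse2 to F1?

80

Optimal shipments:
  Greenhouse1->F2: 25 × 2 = 50
  Greenhouse2->F1: 80 × 13 = 1040
  Greenhouse2->F2: 10 × 13 = 130
  Greenhouse2->F3: 15 × 5 = 75
  Greenhouse2->F4: 10 × 3 = 30
  Greenhouse3->F2: 50 × 11 = 550
Total cost = 1875.
So Greenhouse2→F1 carries 80 bunches.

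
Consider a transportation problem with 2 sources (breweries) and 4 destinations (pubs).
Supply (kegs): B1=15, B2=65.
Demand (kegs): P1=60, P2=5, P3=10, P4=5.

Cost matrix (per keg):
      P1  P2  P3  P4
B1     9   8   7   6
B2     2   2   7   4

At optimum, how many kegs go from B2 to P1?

Solving gives:
  B1–P3: 10 × 7 = 70
  B1–P4: 5 × 6 = 30
  B2–P1: 60 × 2 = 120
  B2–P2: 5 × 2 = 10
Total cost = 230.
So B2→P1 carries 60 kegs.

60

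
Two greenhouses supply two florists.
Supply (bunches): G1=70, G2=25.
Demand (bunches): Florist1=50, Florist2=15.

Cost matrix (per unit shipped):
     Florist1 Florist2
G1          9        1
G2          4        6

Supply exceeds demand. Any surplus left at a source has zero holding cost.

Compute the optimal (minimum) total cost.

340

Optimal allocation:
  G1 to Florist1: 25 bunches
  G1 to Florist2: 15 bunches
  G2 to Florist1: 25 bunches
Total cost = 340.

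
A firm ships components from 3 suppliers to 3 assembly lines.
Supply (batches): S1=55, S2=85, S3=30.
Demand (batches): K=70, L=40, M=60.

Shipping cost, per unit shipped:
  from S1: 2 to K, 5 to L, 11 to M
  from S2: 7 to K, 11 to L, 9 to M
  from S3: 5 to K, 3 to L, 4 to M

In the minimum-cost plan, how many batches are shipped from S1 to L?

Optimal shipments:
  S1->K: 45 × 2 = 90
  S1->L: 10 × 5 = 50
  S2->K: 25 × 7 = 175
  S2->M: 60 × 9 = 540
  S3->L: 30 × 3 = 90
Total cost = 945.
So S1→L carries 10 batches.

10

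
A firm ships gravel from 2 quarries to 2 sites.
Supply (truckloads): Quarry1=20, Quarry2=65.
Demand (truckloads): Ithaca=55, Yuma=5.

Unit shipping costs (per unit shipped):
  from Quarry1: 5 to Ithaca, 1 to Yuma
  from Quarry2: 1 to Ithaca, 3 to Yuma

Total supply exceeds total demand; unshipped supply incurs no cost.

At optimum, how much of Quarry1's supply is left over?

An optimal plan:
  Quarry1->Yuma: 5 × 1 = 5
  Quarry2->Ithaca: 55 × 1 = 55
Total cost = 60.
Quarry1 ships 5 of its 20, leaving 15.

15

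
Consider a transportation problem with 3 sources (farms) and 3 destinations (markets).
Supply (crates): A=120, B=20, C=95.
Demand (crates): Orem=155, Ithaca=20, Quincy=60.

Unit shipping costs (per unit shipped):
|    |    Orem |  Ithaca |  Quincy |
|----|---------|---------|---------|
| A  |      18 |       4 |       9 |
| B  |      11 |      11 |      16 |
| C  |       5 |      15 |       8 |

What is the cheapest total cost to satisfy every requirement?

2035

Optimal allocation:
  A→Orem: 40 × 18 = 720
  A→Ithaca: 20 × 4 = 80
  A→Quincy: 60 × 9 = 540
  B→Orem: 20 × 11 = 220
  C→Orem: 95 × 5 = 475
Total = 720 + 80 + 540 + 220 + 475 = 2035.
(Supply check: A ships 120; B ships 20; C ships 95.)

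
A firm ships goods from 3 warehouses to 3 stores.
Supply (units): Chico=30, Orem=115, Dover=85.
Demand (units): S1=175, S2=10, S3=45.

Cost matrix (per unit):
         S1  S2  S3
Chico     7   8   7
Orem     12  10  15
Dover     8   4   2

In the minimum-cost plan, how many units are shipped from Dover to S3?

45

The minimum-cost plan:
  Chico to S1: 30 × 7 = 210
  Orem to S1: 115 × 12 = 1380
  Dover to S1: 30 × 8 = 240
  Dover to S2: 10 × 4 = 40
  Dover to S3: 45 × 2 = 90
Total cost = 1960.
So Dover→S3 carries 45 units.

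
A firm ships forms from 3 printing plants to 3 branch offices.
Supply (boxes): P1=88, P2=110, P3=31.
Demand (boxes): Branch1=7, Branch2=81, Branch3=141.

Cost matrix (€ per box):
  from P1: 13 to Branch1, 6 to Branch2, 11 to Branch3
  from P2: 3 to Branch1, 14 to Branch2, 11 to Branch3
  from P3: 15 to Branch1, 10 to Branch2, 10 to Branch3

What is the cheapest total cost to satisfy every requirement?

2027

An optimal shipping plan:
  P1 to Branch2: 81 × €6 = €486
  P1 to Branch3: 7 × €11 = €77
  P2 to Branch1: 7 × €3 = €21
  P2 to Branch3: 103 × €11 = €1133
  P3 to Branch3: 31 × €10 = €310
Total = 486 + 77 + 21 + 1133 + 310 = €2027.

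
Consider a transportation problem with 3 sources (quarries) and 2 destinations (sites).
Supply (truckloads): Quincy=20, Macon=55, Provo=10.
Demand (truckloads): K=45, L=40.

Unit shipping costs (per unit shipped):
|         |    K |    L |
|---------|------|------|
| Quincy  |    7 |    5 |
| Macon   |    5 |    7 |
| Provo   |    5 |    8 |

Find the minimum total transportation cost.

An optimal shipping plan:
  Quincy–L: 20 × 5 = 100
  Macon–K: 35 × 5 = 175
  Macon–L: 20 × 7 = 140
  Provo–K: 10 × 5 = 50
Total = 100 + 175 + 140 + 50 = 465.
(Supply check: Quincy ships 20; Macon ships 55; Provo ships 10.)

465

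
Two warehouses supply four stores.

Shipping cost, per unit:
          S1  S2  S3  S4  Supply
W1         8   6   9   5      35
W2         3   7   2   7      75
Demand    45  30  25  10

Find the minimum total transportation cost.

420

One minimum-cost allocation:
  W1–S2: 25 units
  W1–S4: 10 units
  W2–S1: 45 units
  W2–S2: 5 units
  W2–S3: 25 units
Total cost = 420.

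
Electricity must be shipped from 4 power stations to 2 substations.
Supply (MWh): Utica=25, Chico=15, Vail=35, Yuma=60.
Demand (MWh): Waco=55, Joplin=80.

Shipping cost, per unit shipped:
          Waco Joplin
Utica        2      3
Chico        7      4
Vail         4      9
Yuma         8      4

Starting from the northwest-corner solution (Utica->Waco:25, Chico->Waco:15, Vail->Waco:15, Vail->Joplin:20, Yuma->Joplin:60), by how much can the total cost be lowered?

140

Current plan cost = 25·2 + 15·7 + 15·4 + 20·9 + 60·4 = 635.
Optimal plan:
  Utica->Waco: 20 × 2 = 40
  Utica->Joplin: 5 × 3 = 15
  Chico->Joplin: 15 × 4 = 60
  Vail->Waco: 35 × 4 = 140
  Yuma->Joplin: 60 × 4 = 240
Optimal cost = 495.
Saving = 635 − 495 = 140.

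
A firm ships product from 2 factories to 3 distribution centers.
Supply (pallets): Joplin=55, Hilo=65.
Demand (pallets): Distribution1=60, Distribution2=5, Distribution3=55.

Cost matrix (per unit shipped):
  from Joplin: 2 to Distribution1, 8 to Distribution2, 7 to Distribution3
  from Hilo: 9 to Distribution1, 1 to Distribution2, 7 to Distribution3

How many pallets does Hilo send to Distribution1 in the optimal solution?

5

Optimal shipments:
  Joplin–Distribution1: 55 × 2 = 110
  Hilo–Distribution1: 5 × 9 = 45
  Hilo–Distribution2: 5 × 1 = 5
  Hilo–Distribution3: 55 × 7 = 385
Total cost = 545.
So Hilo→Distribution1 carries 5 pallets.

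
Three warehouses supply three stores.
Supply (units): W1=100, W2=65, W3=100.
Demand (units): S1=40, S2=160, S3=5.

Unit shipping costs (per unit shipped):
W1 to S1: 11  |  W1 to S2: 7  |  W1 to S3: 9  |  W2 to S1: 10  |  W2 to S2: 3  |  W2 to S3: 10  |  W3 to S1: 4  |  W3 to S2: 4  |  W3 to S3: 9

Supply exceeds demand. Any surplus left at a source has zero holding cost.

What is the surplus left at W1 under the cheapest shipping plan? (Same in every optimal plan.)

60

Minimum-cost shipments:
  W1–S2: 35 units
  W1–S3: 5 units
  W2–S2: 65 units
  W3–S1: 40 units
  W3–S2: 60 units
Total cost = 885.
W1 ships 40 of its 100, leaving 60.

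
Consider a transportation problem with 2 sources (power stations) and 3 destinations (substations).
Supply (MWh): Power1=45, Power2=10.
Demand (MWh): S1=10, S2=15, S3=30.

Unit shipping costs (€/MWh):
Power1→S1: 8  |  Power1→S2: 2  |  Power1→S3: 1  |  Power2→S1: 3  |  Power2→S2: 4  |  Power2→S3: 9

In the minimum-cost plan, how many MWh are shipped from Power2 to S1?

The minimum-cost plan:
  Power1->S2: 15 MWh
  Power1->S3: 30 MWh
  Power2->S1: 10 MWh
Total cost = €90.
So Power2→S1 carries 10 MWh.

10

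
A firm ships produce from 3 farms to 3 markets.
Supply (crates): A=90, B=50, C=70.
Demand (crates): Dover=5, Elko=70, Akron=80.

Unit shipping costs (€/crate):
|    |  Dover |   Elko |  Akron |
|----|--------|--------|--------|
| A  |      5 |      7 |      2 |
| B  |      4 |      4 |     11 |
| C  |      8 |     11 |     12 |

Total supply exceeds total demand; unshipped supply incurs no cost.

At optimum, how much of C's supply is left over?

55

Minimum-cost shipments:
  A to Elko: 10 × €7 = €70
  A to Akron: 80 × €2 = €160
  B to Elko: 50 × €4 = €200
  C to Dover: 5 × €8 = €40
  C to Elko: 10 × €11 = €110
Total cost = €580.
C ships 15 of its 70, leaving 55.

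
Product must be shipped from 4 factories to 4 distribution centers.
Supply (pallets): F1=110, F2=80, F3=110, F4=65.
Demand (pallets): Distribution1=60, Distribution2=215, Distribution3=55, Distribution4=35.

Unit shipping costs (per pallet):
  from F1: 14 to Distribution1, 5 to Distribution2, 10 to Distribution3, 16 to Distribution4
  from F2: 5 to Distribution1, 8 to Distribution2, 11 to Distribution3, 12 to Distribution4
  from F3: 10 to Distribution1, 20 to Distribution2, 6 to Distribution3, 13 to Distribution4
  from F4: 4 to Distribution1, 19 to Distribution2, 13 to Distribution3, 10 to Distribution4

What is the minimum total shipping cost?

One minimum-cost allocation:
  F1 to Distribution2: 110 × 5 = 550
  F2 to Distribution2: 80 × 8 = 640
  F3 to Distribution2: 25 × 20 = 500
  F3 to Distribution3: 55 × 6 = 330
  F3 to Distribution4: 30 × 13 = 390
  F4 to Distribution1: 60 × 4 = 240
  F4 to Distribution4: 5 × 10 = 50
Total = 550 + 640 + 500 + 330 + 390 + 240 + 50 = 2700.
(Supply check: F1 ships 110; F2 ships 80; F3 ships 110; F4 ships 65.)

2700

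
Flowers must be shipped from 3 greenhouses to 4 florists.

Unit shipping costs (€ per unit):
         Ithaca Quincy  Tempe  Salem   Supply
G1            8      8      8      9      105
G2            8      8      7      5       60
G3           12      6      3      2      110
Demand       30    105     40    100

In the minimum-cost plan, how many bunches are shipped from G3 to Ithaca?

0

The minimum-cost plan:
  G1–Quincy: 105 bunches
  G2–Ithaca: 30 bunches
  G2–Salem: 30 bunches
  G3–Tempe: 40 bunches
  G3–Salem: 70 bunches
Total cost = €1490.
The route G3→Ithaca is not used.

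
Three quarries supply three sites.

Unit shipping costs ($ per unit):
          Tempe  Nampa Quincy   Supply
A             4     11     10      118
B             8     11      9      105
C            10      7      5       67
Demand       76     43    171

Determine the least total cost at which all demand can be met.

2048

One minimum-cost allocation:
  A→Tempe: 76 truckloads
  A→Nampa: 42 truckloads
  B→Quincy: 105 truckloads
  C→Nampa: 1 truckloads
  C→Quincy: 66 truckloads
Total cost = $2048.
(Supply check: A ships 118; B ships 105; C ships 67.)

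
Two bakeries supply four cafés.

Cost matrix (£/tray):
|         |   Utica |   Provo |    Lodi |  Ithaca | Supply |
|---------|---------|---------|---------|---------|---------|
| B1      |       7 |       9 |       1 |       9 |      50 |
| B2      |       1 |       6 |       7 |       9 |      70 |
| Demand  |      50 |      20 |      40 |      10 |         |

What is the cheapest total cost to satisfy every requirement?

A cheapest plan:
  B1→Lodi: 40 trays
  B1→Ithaca: 10 trays
  B2→Utica: 50 trays
  B2→Provo: 20 trays
Total cost = £300.
(Supply check: B1 ships 50; B2 ships 70.)

300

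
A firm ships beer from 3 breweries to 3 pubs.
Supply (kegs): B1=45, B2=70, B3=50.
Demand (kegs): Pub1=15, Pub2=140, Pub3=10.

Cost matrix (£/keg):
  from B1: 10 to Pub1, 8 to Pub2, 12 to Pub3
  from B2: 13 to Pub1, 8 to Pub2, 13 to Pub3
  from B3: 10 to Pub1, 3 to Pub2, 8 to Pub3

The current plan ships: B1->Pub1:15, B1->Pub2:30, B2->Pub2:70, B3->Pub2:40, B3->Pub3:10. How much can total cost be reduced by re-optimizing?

10

Current plan cost = 15·10 + 30·8 + 70·8 + 40·3 + 10·8 = £1150.
Optimal plan:
  B1 to Pub1: 15 kegs
  B1 to Pub2: 20 kegs
  B1 to Pub3: 10 kegs
  B2 to Pub2: 70 kegs
  B3 to Pub2: 50 kegs
Optimal cost = £1140.
Saving = 1150 − 1140 = £10.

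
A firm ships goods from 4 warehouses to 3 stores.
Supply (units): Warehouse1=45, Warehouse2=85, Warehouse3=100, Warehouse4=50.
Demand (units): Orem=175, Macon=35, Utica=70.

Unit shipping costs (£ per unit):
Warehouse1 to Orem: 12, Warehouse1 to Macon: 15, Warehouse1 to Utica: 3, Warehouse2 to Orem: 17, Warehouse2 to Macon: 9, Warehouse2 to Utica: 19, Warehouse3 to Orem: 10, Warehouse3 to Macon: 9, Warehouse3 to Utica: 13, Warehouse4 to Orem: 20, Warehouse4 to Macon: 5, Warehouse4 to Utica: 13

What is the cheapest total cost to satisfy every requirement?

A cheapest plan:
  Warehouse1 to Utica: 45 × £3 = £135
  Warehouse2 to Orem: 75 × £17 = £1275
  Warehouse2 to Macon: 10 × £9 = £90
  Warehouse3 to Orem: 100 × £10 = £1000
  Warehouse4 to Macon: 25 × £5 = £125
  Warehouse4 to Utica: 25 × £13 = £325
Total = 135 + 1275 + 90 + 1000 + 125 + 325 = £2950.

2950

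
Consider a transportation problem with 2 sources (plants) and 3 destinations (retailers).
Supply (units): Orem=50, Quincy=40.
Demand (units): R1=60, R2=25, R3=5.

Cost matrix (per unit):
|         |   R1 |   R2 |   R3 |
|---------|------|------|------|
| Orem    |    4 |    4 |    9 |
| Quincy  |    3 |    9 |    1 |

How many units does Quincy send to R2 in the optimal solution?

0

Solving gives:
  Orem–R1: 25 units
  Orem–R2: 25 units
  Quincy–R1: 35 units
  Quincy–R3: 5 units
Total cost = 310.
The route Quincy→R2 is not used.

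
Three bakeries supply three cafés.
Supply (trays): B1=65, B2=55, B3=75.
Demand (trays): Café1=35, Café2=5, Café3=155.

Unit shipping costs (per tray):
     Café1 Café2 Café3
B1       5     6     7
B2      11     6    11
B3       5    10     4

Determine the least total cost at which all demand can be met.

A cheapest plan:
  B1->Café1: 35 × 5 = 175
  B1->Café3: 30 × 7 = 210
  B2->Café2: 5 × 6 = 30
  B2->Café3: 50 × 11 = 550
  B3->Café3: 75 × 4 = 300
Total = 175 + 210 + 30 + 550 + 300 = 1265.

1265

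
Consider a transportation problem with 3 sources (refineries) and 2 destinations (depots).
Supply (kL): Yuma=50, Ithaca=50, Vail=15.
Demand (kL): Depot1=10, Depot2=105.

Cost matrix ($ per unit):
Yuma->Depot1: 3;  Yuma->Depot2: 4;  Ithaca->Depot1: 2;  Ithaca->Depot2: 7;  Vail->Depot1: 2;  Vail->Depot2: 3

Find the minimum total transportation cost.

An optimal shipping plan:
  Yuma→Depot2: 50 kL
  Ithaca→Depot1: 10 kL
  Ithaca→Depot2: 40 kL
  Vail→Depot2: 15 kL
Total cost = $545.
(Supply check: Yuma ships 50; Ithaca ships 50; Vail ships 15.)

545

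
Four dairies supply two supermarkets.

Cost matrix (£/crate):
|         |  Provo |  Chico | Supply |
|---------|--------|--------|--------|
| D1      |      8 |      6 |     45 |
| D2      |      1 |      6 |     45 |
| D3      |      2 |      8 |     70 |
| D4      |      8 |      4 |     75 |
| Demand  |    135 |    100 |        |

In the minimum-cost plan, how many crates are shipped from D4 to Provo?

The minimum-cost plan:
  D1→Provo: 20 × £8 = £160
  D1→Chico: 25 × £6 = £150
  D2→Provo: 45 × £1 = £45
  D3→Provo: 70 × £2 = £140
  D4→Chico: 75 × £4 = £300
Total cost = £795.
The route D4→Provo is not used.

0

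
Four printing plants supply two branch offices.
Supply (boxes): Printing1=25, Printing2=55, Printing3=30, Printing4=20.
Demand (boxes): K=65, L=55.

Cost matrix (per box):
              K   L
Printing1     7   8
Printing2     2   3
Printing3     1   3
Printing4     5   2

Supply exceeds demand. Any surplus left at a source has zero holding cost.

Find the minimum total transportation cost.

One minimum-cost allocation:
  Printing1→L: 15 × 8 = 120
  Printing2→K: 35 × 2 = 70
  Printing2→L: 20 × 3 = 60
  Printing3→K: 30 × 1 = 30
  Printing4→L: 20 × 2 = 40
Total = 120 + 70 + 60 + 30 + 40 = 320.

320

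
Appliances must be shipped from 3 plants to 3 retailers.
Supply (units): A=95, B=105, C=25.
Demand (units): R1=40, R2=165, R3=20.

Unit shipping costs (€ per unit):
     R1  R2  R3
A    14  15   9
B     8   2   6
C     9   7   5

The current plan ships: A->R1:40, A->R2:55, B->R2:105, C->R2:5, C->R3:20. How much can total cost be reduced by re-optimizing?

Current plan cost = 40·14 + 55·15 + 105·2 + 5·7 + 20·5 = €1730.
Optimal plan:
  A–R1: 40 × €14 = €560
  A–R2: 35 × €15 = €525
  A–R3: 20 × €9 = €180
  B–R2: 105 × €2 = €210
  C–R2: 25 × €7 = €175
Optimal cost = €1650.
Saving = 1730 − 1650 = €80.

80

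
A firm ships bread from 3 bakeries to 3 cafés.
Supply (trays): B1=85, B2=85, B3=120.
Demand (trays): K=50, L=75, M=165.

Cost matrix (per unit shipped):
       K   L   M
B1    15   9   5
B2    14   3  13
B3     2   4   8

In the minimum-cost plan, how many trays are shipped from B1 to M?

85

The minimum-cost plan:
  B1->M: 85 × 5 = 425
  B2->L: 75 × 3 = 225
  B2->M: 10 × 13 = 130
  B3->K: 50 × 2 = 100
  B3->M: 70 × 8 = 560
Total cost = 1440.
So B1→M carries 85 trays.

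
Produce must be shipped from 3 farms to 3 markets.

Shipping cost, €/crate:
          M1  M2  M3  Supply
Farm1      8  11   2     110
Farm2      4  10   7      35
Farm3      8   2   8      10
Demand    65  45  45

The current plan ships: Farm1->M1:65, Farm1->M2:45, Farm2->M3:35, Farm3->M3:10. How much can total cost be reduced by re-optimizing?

Current plan cost = 65·8 + 45·11 + 35·7 + 10·8 = €1340.
Optimal plan:
  Farm1–M1: 30 × €8 = €240
  Farm1–M2: 35 × €11 = €385
  Farm1–M3: 45 × €2 = €90
  Farm2–M1: 35 × €4 = €140
  Farm3–M2: 10 × €2 = €20
Optimal cost = €875.
Saving = 1340 − 875 = €465.

465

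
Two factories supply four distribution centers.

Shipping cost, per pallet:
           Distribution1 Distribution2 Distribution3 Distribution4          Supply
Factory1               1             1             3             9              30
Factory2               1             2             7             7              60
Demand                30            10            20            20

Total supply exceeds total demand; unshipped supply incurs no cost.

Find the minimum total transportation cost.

240

Optimal allocation:
  Factory1→Distribution2: 10 × 1 = 10
  Factory1→Distribution3: 20 × 3 = 60
  Factory2→Distribution1: 30 × 1 = 30
  Factory2→Distribution4: 20 × 7 = 140
Total = 10 + 60 + 30 + 140 = 240.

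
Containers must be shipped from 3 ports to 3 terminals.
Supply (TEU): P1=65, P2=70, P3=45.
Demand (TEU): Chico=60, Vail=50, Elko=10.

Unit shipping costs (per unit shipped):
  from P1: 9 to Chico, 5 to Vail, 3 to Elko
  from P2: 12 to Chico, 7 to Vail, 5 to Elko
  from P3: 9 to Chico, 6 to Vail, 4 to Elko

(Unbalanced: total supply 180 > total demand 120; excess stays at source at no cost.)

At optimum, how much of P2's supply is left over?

60

An optimal plan:
  P1 to Chico: 15 × 9 = 135
  P1 to Vail: 50 × 5 = 250
  P2 to Elko: 10 × 5 = 50
  P3 to Chico: 45 × 9 = 405
Total cost = 840.
P2 ships 10 of its 70, leaving 60.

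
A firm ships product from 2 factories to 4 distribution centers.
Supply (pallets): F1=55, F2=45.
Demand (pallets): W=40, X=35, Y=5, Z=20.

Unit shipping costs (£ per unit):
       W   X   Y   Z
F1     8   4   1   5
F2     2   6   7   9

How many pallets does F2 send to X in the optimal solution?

5

The minimum-cost plan:
  F1–X: 30 × £4 = £120
  F1–Y: 5 × £1 = £5
  F1–Z: 20 × £5 = £100
  F2–W: 40 × £2 = £80
  F2–X: 5 × £6 = £30
Total cost = £335.
So F2→X carries 5 pallets.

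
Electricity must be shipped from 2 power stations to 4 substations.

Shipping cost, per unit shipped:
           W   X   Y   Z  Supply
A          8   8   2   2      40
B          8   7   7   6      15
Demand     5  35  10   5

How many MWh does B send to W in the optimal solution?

0

The minimum-cost plan:
  A–W: 5 × 8 = 40
  A–X: 20 × 8 = 160
  A–Y: 10 × 2 = 20
  A–Z: 5 × 2 = 10
  B–X: 15 × 7 = 105
Total cost = 335.
The route B→W is not used.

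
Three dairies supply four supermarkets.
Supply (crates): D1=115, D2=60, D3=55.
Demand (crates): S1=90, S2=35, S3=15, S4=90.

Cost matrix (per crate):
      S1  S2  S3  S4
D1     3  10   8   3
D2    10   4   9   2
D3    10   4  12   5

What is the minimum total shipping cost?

780

An optimal shipping plan:
  D1->S1: 90 × 3 = 270
  D1->S3: 15 × 8 = 120
  D1->S4: 10 × 3 = 30
  D2->S4: 60 × 2 = 120
  D3->S2: 35 × 4 = 140
  D3->S4: 20 × 5 = 100
Total = 270 + 120 + 30 + 120 + 140 + 100 = 780.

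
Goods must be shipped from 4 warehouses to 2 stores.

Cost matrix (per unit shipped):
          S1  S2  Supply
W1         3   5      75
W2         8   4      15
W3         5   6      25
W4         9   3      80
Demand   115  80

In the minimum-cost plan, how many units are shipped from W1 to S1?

Solving gives:
  W1 to S1: 75 × 3 = 225
  W2 to S1: 15 × 8 = 120
  W3 to S1: 25 × 5 = 125
  W4 to S2: 80 × 3 = 240
Total cost = 710.
So W1→S1 carries 75 units.

75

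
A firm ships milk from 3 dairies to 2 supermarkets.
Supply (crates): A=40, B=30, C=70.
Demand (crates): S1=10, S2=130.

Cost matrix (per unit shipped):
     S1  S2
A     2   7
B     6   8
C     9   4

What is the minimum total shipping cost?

A cheapest plan:
  A to S1: 10 crates
  A to S2: 30 crates
  B to S2: 30 crates
  C to S2: 70 crates
Total cost = 750.

750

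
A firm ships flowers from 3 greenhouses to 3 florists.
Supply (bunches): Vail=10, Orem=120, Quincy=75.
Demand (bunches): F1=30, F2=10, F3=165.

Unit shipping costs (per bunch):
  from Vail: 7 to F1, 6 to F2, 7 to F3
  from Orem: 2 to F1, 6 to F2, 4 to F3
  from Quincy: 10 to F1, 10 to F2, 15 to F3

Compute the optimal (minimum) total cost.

Optimal allocation:
  Vail–F3: 10 × 7 = 70
  Orem–F3: 120 × 4 = 480
  Quincy–F1: 30 × 10 = 300
  Quincy–F2: 10 × 10 = 100
  Quincy–F3: 35 × 15 = 525
Total = 70 + 480 + 300 + 100 + 525 = 1475.

1475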